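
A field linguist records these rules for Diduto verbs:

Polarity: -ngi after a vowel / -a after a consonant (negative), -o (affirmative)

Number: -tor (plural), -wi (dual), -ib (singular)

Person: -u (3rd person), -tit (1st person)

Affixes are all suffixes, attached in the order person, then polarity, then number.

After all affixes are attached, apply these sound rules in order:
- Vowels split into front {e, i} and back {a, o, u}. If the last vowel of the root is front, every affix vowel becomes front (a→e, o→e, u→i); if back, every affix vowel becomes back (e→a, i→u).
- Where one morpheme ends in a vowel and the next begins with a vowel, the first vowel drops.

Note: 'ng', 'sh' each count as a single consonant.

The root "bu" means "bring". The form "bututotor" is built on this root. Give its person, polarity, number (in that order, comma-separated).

1st person, affirmative, plural

Segment: bu-tit-o-tor.
person: -tit → 1st person.
polarity: -o → affirmative.
number: -tor → plural.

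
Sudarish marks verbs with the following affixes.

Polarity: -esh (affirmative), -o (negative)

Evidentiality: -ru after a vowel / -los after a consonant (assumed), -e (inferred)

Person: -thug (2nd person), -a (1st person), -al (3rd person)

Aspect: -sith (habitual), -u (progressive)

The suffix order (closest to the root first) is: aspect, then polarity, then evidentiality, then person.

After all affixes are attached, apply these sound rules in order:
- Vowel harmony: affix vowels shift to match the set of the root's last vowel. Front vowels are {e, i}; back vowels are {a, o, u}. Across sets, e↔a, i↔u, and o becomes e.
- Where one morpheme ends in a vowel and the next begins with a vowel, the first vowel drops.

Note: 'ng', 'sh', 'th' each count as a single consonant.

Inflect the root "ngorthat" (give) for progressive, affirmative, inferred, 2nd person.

ngorthatashathug

Attach aspect progressive -u → ngorthatu.
Attach polarity affirmative -esh → ngorthatuesh.
Attach evidentiality inferred -e → ngorthatueshe.
Attach person 2nd person -thug → ngorthatueshethug.
Apply vowel harmony: ngorthatueshethug → ngorthatuashathug.
Apply vowel deletion: ngorthatuashathug → ngorthatashathug.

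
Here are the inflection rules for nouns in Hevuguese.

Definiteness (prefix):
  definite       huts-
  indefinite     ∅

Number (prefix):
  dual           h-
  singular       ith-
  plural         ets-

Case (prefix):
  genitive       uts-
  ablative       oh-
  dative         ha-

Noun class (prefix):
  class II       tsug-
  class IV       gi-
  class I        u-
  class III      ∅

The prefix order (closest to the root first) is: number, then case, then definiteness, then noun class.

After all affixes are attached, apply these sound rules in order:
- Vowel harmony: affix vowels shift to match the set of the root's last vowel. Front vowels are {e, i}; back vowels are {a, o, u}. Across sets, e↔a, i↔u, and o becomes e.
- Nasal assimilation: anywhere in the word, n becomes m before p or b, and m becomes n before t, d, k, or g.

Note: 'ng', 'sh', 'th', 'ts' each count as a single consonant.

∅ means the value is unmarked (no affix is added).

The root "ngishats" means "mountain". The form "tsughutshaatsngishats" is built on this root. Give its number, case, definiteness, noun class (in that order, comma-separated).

Segment: tsug-huts-ha-ets-ngishats.
number: ets- → plural.
case: ha- → dative.
definiteness: huts- → definite.
noun class: tsug- → class II.

plural, dative, definite, class II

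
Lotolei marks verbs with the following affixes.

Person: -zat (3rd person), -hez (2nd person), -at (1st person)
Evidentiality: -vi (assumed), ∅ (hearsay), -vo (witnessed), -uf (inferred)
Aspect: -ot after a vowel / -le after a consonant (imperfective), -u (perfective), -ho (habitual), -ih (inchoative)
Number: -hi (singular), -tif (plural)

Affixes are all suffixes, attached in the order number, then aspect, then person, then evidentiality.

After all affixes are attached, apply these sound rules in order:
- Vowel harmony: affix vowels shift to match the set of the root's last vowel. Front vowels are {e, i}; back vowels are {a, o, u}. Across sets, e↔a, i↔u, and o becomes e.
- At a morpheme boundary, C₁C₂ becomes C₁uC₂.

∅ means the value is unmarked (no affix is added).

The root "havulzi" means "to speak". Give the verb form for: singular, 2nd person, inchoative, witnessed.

Attach number singular -hi → havulzihi.
Attach aspect inchoative -ih → havulzihiih.
Attach person 2nd person -hez → havulzihiihhez.
Attach evidentiality witnessed -vo → havulzihiihhezvo.
Apply vowel harmony: havulzihiihhezvo → havulzihiihhezve.
Apply epenthesis: havulzihiihhezve → havulzihiihuhezuve.

havulzihiihuhezuve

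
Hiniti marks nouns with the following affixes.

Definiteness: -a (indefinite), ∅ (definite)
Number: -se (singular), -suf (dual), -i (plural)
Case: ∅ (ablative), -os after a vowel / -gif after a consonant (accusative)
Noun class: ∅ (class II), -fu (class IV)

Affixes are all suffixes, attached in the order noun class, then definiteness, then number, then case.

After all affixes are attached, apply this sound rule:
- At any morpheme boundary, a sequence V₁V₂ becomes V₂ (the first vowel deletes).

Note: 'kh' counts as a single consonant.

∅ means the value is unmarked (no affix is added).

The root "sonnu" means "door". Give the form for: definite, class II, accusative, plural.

sonnos

noun class = class II: zero marking, form stays sonnu.
definiteness = definite: zero marking, form stays sonnu.
Attach number plural -i → sonnui.
Attach case accusative -os (after vowel 'i') → sonnuios.
Apply vowel deletion: sonnuios → sonnos.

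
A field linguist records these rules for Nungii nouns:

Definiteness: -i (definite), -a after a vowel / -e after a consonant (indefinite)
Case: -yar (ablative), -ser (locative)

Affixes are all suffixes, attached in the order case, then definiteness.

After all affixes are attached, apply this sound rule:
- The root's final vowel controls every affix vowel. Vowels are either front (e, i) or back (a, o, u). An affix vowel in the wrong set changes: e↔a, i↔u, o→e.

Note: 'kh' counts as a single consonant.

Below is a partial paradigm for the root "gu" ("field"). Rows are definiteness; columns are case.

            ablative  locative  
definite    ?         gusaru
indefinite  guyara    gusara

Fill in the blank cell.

Attach case ablative -yar → guyar.
Attach definiteness definite -i → guyari.
Apply vowel harmony: guyari → guyaru.

guyaru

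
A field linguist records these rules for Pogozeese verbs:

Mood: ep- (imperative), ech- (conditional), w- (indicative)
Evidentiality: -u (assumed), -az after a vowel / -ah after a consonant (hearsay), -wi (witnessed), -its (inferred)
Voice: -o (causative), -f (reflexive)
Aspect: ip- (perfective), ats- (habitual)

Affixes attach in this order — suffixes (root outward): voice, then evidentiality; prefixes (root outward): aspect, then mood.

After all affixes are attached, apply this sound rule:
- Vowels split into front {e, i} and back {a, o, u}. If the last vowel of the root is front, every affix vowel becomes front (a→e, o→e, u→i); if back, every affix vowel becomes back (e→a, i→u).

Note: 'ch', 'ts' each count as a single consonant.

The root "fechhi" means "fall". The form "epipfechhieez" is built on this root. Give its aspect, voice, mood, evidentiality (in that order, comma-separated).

perfective, causative, imperative, hearsay

Segment: ep-ip-fechhi-o-az.
aspect: ip- → perfective.
voice: -o → causative.
mood: ep- → imperative.
evidentiality: -az/ah → hearsay.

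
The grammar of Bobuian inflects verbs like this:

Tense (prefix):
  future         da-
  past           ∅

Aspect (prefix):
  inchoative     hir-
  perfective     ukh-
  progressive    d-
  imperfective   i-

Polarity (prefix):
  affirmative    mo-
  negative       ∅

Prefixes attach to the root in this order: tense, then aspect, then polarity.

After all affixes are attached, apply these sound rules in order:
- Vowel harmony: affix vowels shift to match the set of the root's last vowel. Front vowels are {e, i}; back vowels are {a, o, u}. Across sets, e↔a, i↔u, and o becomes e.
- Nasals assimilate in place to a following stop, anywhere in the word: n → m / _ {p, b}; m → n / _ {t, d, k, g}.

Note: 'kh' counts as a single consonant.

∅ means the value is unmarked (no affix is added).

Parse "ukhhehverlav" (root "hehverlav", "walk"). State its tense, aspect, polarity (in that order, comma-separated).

past, perfective, negative

Segment: ukh-hehverlav.
tense: ∅ → past.
aspect: ukh- → perfective.
polarity: ∅ → negative.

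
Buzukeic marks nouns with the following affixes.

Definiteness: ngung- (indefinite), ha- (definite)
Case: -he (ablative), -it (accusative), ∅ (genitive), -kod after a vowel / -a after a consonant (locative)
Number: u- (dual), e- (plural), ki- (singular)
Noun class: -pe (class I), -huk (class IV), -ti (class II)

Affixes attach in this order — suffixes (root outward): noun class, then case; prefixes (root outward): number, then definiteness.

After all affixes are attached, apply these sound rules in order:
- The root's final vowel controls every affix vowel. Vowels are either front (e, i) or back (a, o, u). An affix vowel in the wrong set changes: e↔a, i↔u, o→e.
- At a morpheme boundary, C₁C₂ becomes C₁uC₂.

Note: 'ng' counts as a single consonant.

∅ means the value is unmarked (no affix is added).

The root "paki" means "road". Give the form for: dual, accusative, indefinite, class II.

ngingipakitiit

Attach noun class class II -ti → pakiti.
Attach case accusative -it → pakitiit.
Attach number dual u- → upakitiit.
Attach definiteness indefinite ngung- → ngungupakitiit.
Apply vowel harmony: ngungupakitiit → ngingipakitiit.
Epenthesis: no change.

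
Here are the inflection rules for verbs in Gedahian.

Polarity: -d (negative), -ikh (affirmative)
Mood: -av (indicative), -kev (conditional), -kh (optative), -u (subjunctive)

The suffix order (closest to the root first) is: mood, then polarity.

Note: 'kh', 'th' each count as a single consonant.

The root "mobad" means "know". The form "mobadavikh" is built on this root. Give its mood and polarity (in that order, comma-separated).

Segment: mobad-av-ikh.
mood: -av → indicative.
polarity: -ikh → affirmative.

indicative, affirmative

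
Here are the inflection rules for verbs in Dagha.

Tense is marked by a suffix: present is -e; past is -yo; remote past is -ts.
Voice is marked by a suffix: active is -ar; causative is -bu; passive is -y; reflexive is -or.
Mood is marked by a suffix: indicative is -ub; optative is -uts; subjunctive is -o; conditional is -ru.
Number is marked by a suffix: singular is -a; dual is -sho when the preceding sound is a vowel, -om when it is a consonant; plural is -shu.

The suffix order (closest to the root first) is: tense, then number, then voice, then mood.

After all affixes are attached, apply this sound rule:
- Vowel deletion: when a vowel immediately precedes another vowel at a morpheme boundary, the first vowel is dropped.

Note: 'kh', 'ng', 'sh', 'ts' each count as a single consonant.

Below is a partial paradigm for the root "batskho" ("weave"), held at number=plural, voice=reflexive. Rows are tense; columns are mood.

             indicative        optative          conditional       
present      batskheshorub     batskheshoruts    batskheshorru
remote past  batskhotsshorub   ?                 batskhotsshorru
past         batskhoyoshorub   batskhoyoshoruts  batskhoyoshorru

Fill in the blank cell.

batskhotsshoruts

Attach tense remote past -ts → batskhots.
Attach number plural -shu → batskhotsshu.
Attach voice reflexive -or → batskhotsshuor.
Attach mood optative -uts → batskhotsshuoruts.
Apply vowel deletion: batskhotsshuoruts → batskhotsshoruts.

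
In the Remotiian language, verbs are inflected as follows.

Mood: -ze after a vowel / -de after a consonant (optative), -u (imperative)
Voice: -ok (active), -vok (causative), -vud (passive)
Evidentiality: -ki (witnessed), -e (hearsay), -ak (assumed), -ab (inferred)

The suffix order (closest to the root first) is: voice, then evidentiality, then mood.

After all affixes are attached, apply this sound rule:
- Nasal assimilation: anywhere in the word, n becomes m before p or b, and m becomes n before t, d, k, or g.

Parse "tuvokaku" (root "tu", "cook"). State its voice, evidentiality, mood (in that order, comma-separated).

causative, assumed, imperative

Segment: tu-vok-ak-u.
voice: -vok → causative.
evidentiality: -ak → assumed.
mood: -u → imperative.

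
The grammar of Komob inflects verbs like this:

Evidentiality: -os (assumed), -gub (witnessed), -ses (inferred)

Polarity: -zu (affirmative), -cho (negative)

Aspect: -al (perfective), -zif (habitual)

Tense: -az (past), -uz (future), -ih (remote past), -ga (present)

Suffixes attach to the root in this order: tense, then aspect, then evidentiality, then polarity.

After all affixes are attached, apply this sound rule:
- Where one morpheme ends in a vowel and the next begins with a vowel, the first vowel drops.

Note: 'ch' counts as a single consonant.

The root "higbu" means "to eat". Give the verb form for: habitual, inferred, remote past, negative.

Attach tense remote past -ih → higbuih.
Attach aspect habitual -zif → higbuihzif.
Attach evidentiality inferred -ses → higbuihzifses.
Attach polarity negative -cho → higbuihzifsescho.
Apply vowel deletion: higbuihzifsescho → higbihzifsescho.

higbihzifsescho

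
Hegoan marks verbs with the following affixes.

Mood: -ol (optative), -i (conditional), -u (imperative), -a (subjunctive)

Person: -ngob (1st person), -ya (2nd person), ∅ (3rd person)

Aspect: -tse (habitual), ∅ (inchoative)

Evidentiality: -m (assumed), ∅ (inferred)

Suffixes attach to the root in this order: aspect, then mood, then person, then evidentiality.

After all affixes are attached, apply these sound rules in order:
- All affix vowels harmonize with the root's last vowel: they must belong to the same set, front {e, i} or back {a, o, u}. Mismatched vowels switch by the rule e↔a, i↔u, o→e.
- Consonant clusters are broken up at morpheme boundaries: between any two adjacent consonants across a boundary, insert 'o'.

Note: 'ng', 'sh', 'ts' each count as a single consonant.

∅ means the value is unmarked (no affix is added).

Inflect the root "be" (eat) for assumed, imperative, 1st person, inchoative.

beingebom

aspect = inchoative: zero marking, form stays be.
Attach mood imperative -u → beu.
Attach person 1st person -ngob → beungob.
Attach evidentiality assumed -m → beungobm.
Apply vowel harmony: beungobm → beingebm.
Apply epenthesis: beingebm → beingebom.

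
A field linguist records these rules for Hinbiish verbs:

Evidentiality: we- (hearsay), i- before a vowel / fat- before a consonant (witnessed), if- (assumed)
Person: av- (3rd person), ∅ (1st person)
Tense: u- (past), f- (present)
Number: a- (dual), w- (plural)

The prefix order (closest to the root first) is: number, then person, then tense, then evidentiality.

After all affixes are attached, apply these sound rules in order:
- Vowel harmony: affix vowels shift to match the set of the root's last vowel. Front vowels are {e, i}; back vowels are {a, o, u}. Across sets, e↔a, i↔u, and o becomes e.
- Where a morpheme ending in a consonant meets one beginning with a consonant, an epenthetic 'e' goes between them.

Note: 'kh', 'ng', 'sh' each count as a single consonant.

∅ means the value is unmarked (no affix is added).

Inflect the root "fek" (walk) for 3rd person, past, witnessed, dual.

iievefek

Attach number dual a- → afek.
Attach person 3rd person av- → avafek.
Attach tense past u- → uavafek.
Attach evidentiality witnessed i- (before vowel 'u') → iuavafek.
Apply vowel harmony: iuavafek → iievefek.
Epenthesis: no change.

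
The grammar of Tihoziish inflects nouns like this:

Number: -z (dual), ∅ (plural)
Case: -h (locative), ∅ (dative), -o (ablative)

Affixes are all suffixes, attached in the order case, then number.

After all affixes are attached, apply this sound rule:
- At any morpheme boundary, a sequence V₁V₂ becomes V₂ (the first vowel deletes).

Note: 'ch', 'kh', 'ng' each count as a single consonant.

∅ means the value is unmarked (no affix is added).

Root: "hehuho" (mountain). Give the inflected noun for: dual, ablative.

Attach case ablative -o → hehuhoo.
Attach number dual -z → hehuhooz.
Apply vowel deletion: hehuhooz → hehuhoz.

hehuhoz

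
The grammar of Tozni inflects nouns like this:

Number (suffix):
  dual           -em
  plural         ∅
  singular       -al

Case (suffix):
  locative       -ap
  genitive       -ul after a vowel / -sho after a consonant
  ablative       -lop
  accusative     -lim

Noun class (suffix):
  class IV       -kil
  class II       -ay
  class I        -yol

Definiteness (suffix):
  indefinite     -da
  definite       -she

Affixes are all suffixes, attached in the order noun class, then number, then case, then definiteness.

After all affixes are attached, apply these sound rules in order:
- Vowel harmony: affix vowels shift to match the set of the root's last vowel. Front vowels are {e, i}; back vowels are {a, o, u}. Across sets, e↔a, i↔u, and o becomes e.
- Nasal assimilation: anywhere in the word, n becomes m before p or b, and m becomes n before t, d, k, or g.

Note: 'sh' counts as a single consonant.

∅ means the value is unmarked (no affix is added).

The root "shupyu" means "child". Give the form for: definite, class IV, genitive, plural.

shupyukulshosha

Attach noun class class IV -kil → shupyukil.
number = plural: zero marking, form stays shupyukil.
Attach case genitive -sho (after consonant 'l') → shupyukilsho.
Attach definiteness definite -she → shupyukilshoshe.
Apply vowel harmony: shupyukilshoshe → shupyukulshosha.
Nasal assimilation: no change.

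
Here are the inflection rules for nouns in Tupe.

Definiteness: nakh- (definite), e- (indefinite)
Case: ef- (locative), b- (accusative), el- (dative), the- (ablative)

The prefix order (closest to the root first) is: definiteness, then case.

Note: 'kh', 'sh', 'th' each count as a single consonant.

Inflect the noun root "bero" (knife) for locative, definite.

Attach definiteness definite nakh- → nakhbero.
Attach case locative ef- → efnakhbero.

efnakhbero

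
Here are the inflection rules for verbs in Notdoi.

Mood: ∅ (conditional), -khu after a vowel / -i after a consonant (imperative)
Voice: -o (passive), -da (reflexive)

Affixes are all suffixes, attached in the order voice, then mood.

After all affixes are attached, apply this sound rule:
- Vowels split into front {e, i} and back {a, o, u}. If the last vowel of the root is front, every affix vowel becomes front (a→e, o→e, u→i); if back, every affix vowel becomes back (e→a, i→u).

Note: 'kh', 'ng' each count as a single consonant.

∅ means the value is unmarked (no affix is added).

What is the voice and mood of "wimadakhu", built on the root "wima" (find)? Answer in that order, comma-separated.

reflexive, imperative

Segment: wima-da-khu.
voice: -da → reflexive.
mood: -khu/i → imperative.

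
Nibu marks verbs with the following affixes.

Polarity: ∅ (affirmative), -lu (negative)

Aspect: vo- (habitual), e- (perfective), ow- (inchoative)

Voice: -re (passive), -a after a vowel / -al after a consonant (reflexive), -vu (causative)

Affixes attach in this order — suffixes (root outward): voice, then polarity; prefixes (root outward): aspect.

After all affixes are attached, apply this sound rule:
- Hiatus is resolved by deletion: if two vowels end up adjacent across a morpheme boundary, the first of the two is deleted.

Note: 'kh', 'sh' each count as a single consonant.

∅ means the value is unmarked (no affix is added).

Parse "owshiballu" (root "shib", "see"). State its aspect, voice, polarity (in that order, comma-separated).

Segment: ow-shib-al-lu.
aspect: ow- → inchoative.
voice: -a/al → reflexive.
polarity: -lu → negative.

inchoative, reflexive, negative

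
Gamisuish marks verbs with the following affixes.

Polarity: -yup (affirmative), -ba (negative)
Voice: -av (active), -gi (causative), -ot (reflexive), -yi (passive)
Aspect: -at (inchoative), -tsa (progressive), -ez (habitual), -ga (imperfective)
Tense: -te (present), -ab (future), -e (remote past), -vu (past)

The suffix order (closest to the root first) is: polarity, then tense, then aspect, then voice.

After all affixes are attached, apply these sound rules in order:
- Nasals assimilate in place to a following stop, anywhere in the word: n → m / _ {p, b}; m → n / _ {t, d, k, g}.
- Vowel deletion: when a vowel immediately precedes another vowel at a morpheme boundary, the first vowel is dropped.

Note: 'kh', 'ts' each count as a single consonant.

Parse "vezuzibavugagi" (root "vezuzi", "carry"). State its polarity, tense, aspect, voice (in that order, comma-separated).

Segment: vezuzi-ba-vu-ga-gi.
polarity: -ba → negative.
tense: -vu → past.
aspect: -ga → imperfective.
voice: -gi → causative.

negative, past, imperfective, causative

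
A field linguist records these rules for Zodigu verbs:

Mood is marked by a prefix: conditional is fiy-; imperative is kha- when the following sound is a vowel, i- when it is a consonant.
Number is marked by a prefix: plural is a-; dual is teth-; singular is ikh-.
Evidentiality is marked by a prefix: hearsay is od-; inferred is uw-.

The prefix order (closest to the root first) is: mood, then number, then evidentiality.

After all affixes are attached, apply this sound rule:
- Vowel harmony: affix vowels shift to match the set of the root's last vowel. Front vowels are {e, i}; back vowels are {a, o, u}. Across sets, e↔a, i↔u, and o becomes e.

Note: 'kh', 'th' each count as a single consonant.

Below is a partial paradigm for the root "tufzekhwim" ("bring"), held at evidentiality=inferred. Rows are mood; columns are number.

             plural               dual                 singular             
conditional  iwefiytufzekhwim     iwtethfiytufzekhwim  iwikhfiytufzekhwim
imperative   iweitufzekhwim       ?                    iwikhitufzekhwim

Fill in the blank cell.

iwtethitufzekhwim

Attach mood imperative i- (before consonant 't') → itufzekhwim.
Attach number dual teth- → tethitufzekhwim.
Attach evidentiality inferred uw- → uwtethitufzekhwim.
Apply vowel harmony: uwtethitufzekhwim → iwtethitufzekhwim.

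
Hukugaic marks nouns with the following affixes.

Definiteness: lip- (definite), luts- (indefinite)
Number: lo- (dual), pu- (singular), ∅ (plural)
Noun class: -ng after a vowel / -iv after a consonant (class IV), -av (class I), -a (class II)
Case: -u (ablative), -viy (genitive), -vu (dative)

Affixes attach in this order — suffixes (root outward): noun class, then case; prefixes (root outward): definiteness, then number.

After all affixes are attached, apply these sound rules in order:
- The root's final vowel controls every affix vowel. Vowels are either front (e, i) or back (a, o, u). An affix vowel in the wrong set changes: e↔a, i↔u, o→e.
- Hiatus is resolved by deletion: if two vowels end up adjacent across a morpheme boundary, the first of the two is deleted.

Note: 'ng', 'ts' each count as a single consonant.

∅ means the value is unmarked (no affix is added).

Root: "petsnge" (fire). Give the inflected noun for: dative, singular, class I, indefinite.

pilitspetsngevvi

Attach definiteness indefinite luts- → lutspetsnge.
Attach noun class class I -av → lutspetsngeav.
Attach number singular pu- → pulutspetsngeav.
Attach case dative -vu → pulutspetsngeavvu.
Apply vowel harmony: pulutspetsngeavvu → pilitspetsngeevvi.
Apply vowel deletion: pilitspetsngeevvi → pilitspetsngevvi.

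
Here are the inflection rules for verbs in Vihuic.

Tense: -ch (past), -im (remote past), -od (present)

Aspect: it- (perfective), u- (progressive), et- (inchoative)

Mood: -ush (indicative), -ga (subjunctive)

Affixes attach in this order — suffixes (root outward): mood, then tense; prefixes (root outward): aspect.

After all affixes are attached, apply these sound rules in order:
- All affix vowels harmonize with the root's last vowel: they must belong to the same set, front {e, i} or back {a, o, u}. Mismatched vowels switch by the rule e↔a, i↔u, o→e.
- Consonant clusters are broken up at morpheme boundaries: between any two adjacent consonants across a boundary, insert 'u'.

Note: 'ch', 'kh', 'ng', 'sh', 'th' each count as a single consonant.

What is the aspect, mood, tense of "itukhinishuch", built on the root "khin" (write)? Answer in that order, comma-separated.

perfective, indicative, past

Segment: it-khin-ush-ch.
aspect: it- → perfective.
mood: -ush → indicative.
tense: -ch → past.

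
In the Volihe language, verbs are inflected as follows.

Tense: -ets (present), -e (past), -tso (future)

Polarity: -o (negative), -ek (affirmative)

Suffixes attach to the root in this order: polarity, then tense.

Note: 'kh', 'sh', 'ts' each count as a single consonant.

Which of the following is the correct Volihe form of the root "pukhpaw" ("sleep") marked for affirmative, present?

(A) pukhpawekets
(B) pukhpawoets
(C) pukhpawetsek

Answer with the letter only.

Attach polarity affirmative -ek → pukhpawek.
Attach tense present -ets → pukhpawekets.
So the correct form is pukhpawekets, option (A).
(B) pukhpawoets is wrong: it uses negative instead of affirmative for polarity.
(C) pukhpawetsek is wrong: it has the affixes in the wrong order.

A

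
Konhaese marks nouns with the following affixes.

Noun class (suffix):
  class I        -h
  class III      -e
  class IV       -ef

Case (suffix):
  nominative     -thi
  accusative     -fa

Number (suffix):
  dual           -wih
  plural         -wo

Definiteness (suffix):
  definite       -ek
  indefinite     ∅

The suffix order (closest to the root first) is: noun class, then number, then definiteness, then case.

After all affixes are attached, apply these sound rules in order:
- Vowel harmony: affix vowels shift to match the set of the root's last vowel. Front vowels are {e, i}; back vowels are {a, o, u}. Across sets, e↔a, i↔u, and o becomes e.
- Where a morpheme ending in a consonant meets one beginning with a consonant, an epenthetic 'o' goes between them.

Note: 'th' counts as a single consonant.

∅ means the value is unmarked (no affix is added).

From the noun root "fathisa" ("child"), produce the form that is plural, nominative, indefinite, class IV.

fathisaafowothu

Attach noun class class IV -ef → fathisaef.
Attach number plural -wo → fathisaefwo.
definiteness = indefinite: zero marking, form stays fathisaefwo.
Attach case nominative -thi → fathisaefwothi.
Apply vowel harmony: fathisaefwothi → fathisaafwothu.
Apply epenthesis: fathisaafwothu → fathisaafowothu.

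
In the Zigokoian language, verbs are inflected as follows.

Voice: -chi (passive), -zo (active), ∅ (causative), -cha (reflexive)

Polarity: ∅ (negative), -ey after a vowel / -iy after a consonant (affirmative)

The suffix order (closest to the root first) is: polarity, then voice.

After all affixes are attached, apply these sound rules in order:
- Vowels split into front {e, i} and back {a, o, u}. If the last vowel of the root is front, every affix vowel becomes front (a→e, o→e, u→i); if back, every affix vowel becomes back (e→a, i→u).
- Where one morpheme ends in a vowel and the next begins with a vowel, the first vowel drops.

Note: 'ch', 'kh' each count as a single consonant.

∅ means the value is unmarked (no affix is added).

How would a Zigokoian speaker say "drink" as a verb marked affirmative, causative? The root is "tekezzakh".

tekezzakhuy

Attach polarity affirmative -iy (after consonant 'kh') → tekezzakhiy.
voice = causative: zero marking, form stays tekezzakhiy.
Apply vowel harmony: tekezzakhiy → tekezzakhuy.
Vowel deletion: no change.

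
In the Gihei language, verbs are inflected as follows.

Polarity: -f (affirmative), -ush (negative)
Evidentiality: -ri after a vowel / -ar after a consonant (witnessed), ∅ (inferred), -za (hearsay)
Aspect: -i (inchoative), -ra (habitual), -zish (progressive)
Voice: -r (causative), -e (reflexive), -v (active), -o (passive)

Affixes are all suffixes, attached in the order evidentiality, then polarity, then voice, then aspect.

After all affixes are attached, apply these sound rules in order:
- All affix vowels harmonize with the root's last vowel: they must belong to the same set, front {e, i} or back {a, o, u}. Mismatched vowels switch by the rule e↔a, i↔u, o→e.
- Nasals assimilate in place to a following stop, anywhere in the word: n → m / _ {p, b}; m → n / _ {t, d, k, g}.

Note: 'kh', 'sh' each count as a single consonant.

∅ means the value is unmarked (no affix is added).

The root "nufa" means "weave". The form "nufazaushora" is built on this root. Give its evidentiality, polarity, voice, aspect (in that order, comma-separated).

Segment: nufa-za-ush-o-ra.
evidentiality: -za → hearsay.
polarity: -ush → negative.
voice: -o → passive.
aspect: -ra → habitual.

hearsay, negative, passive, habitual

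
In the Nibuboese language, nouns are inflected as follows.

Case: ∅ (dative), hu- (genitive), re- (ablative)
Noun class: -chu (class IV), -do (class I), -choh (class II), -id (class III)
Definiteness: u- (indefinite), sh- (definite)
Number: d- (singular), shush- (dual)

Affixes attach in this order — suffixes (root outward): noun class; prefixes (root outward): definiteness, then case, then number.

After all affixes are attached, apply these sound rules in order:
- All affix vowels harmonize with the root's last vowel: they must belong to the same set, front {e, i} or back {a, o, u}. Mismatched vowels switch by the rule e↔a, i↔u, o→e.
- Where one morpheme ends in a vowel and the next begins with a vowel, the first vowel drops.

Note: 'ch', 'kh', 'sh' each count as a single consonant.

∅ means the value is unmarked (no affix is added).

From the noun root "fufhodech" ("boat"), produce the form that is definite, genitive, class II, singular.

dhishfufhodechcheh

Attach definiteness definite sh- → shfufhodech.
Attach case genitive hu- → hushfufhodech.
Attach noun class class II -choh → hushfufhodechchoh.
Attach number singular d- → dhushfufhodechchoh.
Apply vowel harmony: dhushfufhodechchoh → dhishfufhodechcheh.
Vowel deletion: no change.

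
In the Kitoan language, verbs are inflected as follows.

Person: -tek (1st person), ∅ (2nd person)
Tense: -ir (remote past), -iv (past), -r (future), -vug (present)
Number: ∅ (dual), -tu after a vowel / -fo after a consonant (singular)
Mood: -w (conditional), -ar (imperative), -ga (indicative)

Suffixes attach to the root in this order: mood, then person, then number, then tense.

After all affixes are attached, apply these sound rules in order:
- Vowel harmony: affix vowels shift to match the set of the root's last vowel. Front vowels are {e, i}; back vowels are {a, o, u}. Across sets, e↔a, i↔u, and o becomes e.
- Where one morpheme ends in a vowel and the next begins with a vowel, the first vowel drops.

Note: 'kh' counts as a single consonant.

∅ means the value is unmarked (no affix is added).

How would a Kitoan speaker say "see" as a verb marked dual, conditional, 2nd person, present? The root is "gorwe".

gorwewvig

Attach mood conditional -w → gorwew.
person = 2nd person: zero marking, form stays gorwew.
number = dual: zero marking, form stays gorwew.
Attach tense present -vug → gorwewvug.
Apply vowel harmony: gorwewvug → gorwewvig.
Vowel deletion: no change.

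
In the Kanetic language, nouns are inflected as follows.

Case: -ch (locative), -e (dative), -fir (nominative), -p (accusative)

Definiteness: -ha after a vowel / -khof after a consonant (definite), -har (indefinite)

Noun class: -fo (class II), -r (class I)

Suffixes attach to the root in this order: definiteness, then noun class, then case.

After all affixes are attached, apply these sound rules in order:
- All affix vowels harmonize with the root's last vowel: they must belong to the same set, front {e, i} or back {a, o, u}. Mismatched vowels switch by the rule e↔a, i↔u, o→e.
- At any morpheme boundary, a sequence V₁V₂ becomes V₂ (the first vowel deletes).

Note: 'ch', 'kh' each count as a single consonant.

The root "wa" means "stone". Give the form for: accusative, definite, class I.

waharp

Attach definiteness definite -ha (after vowel 'a') → waha.
Attach noun class class I -r → wahar.
Attach case accusative -p → waharp.
Vowel harmony: no change.
Vowel deletion: no change.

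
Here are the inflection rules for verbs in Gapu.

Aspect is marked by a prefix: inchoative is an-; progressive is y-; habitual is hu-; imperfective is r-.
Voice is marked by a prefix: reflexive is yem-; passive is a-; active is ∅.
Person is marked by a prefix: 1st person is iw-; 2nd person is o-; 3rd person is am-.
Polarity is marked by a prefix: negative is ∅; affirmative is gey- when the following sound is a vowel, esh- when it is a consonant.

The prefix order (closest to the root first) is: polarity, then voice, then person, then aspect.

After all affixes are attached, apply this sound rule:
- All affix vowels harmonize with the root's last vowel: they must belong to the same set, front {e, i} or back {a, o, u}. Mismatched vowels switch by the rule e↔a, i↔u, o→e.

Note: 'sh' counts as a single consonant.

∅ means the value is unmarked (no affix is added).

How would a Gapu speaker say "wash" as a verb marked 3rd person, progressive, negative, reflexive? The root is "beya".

polarity = negative: zero marking, form stays beya.
Attach voice reflexive yem- → yembeya.
Attach person 3rd person am- → amyembeya.
Attach aspect progressive y- → yamyembeya.
Apply vowel harmony: yamyembeya → yamyambeya.

yamyambeya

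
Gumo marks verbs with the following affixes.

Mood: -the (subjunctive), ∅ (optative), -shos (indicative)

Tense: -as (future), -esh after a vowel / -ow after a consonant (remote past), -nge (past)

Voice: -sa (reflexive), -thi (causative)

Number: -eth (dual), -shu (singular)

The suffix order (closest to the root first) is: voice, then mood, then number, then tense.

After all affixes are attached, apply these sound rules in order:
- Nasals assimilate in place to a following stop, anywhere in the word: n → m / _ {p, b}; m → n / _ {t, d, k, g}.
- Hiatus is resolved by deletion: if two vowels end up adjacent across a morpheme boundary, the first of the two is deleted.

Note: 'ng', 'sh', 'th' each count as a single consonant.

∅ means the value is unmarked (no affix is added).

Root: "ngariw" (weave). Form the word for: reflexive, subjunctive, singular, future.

ngariwsatheshas

Attach voice reflexive -sa → ngariwsa.
Attach mood subjunctive -the → ngariwsathe.
Attach number singular -shu → ngariwsatheshu.
Attach tense future -as → ngariwsatheshuas.
Nasal assimilation: no change.
Apply vowel deletion: ngariwsatheshuas → ngariwsatheshas.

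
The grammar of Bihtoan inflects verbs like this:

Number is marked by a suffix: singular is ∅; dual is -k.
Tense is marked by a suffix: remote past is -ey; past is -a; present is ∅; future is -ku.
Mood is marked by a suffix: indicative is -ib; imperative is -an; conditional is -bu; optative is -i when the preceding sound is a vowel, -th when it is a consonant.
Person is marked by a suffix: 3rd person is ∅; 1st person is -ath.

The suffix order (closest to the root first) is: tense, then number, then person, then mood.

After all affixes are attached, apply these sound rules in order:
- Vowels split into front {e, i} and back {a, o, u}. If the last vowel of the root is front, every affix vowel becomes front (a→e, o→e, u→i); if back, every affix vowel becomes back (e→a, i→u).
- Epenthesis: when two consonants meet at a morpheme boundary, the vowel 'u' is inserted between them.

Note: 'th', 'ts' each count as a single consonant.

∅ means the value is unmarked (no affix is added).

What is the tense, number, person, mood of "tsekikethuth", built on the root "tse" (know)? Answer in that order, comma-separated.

Segment: tse-ku-k-ath-th.
tense: -ku → future.
number: -k → dual.
person: -ath → 1st person.
mood: -i/th → optative.

future, dual, 1st person, optative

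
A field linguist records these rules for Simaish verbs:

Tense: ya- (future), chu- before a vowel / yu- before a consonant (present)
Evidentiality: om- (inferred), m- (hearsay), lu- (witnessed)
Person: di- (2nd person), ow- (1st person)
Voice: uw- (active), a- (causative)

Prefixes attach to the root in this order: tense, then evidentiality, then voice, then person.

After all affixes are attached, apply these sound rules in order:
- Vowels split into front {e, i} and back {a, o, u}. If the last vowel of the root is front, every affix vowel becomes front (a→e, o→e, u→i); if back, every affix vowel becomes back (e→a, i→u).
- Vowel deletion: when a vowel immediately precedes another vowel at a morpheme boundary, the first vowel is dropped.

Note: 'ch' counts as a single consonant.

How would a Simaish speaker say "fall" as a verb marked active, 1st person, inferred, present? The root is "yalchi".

ewiwemyiyalchi

Attach tense present yu- (before consonant 'y') → yuyalchi.
Attach evidentiality inferred om- → omyuyalchi.
Attach voice active uw- → uwomyuyalchi.
Attach person 1st person ow- → owuwomyuyalchi.
Apply vowel harmony: owuwomyuyalchi → ewiwemyiyalchi.
Vowel deletion: no change.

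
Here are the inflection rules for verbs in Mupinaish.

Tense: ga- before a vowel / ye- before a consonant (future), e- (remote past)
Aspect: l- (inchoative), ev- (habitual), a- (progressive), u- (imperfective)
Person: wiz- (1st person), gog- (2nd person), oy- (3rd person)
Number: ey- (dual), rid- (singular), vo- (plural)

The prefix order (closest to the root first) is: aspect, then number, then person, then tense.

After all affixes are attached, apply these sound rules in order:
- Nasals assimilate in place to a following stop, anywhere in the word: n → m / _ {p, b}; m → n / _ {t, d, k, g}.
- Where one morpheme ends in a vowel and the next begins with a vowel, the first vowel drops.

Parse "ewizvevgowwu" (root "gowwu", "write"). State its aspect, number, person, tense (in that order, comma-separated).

Segment: e-wiz-vo-ev-gowwu.
aspect: ev- → habitual.
number: vo- → plural.
person: wiz- → 1st person.
tense: e- → remote past.

habitual, plural, 1st person, remote past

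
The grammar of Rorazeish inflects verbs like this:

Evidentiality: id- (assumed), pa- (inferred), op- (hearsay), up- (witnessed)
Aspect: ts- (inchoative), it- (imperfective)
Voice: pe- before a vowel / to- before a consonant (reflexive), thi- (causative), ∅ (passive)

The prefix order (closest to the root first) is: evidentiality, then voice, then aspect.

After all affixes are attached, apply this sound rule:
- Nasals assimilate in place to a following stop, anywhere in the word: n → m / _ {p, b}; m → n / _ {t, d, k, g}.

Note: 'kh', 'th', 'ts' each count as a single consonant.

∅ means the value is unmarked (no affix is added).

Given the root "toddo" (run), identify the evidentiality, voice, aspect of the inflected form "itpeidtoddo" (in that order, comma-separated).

assumed, reflexive, imperfective

Segment: it-pe-id-toddo.
evidentiality: id- → assumed.
voice: pe/to- → reflexive.
aspect: it- → imperfective.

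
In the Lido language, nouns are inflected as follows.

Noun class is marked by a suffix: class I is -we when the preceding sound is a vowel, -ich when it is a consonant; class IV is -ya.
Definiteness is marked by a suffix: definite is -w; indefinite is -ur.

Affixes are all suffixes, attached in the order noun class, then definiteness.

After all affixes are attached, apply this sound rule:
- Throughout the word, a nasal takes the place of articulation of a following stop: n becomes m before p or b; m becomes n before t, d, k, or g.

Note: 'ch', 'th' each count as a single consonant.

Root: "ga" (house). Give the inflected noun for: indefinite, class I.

Attach noun class class I -we (after vowel 'a') → gawe.
Attach definiteness indefinite -ur → gaweur.
Nasal assimilation: no change.

gaweur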